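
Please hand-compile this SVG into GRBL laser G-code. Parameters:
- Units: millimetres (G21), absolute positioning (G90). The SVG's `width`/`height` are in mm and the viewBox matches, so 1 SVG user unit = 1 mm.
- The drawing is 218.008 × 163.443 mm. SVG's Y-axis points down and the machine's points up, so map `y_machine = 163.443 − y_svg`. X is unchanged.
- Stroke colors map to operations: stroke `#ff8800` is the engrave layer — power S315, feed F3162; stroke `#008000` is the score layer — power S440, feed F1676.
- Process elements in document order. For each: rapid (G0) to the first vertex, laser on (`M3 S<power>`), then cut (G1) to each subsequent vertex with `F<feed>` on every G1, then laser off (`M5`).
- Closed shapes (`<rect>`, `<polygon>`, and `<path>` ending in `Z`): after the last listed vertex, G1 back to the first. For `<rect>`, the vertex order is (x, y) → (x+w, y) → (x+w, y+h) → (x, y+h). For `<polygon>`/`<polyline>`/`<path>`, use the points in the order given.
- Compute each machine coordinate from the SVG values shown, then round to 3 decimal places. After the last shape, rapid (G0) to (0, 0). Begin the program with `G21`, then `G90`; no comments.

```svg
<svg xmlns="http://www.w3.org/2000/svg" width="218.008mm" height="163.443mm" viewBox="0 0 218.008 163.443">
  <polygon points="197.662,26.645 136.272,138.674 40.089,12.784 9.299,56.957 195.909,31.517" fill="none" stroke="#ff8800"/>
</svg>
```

Since the viewBox matches the mm dimensions, user units are millimetres directly. The only transform is the Y-flip y_m = 163.443 − y_svg.

Shape 1 is a closed polygon drawn with `<polygon>`. Its stroke #ff8800 means engrave at S315, F3162. After flipping Y the toolpath is (197.662,136.798) → (136.272,24.769) → (40.089,150.659) → (9.299,106.486) → (195.909,131.926) → (197.662,136.798), returning to the start.

G21
G90
G0 X197.662 Y136.798
M3 S315
G1 X136.272 Y24.769 F3162
G1 X40.089 Y150.659 F3162
G1 X9.299 Y106.486 F3162
G1 X195.909 Y131.926 F3162
G1 X197.662 Y136.798 F3162
M5
G0 X0.000 Y0.000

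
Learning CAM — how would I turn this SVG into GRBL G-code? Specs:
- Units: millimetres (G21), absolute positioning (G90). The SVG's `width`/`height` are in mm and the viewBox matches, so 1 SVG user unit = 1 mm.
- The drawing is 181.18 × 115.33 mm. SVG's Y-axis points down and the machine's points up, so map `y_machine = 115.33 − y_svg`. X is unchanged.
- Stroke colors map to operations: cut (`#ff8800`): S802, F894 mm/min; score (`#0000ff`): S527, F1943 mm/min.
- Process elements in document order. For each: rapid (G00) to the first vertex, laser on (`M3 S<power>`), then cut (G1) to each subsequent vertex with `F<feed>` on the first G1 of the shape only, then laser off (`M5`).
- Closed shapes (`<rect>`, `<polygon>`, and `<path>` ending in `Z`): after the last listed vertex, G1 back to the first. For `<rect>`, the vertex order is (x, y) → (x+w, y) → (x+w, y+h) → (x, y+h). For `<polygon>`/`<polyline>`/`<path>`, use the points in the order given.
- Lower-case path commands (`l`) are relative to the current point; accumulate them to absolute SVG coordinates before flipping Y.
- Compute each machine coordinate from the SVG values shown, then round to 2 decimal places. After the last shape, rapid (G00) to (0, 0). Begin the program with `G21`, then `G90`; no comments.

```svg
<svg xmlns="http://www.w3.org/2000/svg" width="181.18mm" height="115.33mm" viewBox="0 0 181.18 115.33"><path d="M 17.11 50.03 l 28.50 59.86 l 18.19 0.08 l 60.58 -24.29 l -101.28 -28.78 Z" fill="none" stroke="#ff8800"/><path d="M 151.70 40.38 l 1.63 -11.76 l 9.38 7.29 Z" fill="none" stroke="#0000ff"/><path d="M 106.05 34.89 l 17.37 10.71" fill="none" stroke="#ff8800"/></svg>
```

G21
G90
G00 X17.11 Y65.30
M3 S802
G1 X45.61 Y5.44 F894
G1 X63.80 Y5.36
G1 X124.38 Y29.65
G1 X23.10 Y58.43
G1 X17.11 Y65.30
M5
G00 X151.70 Y74.95
M3 S527
G1 X153.33 Y86.71 F1943
G1 X162.71 Y79.42
G1 X151.70 Y74.95
M5
G00 X106.05 Y80.44
M3 S802
G1 X123.42 Y69.73 F894
M5
G00 X0.00 Y0.00

Since the viewBox matches the mm dimensions, user units are millimetres directly. The only transform is the Y-flip y_m = 115.33 − y_svg.

Shape 1 is a closed polygon drawn with `<path>`. Its stroke #ff8800 means cut at S802, F894. After flipping Y the toolpath is (17.11,65.30) → (45.61,5.44) → (63.80,5.36) → (124.38,29.65) → (23.10,58.43) → (17.11,65.30), returning to the start.

Shape 2 is a regular polygon drawn with `<path>`. Its stroke #0000ff means score at S527, F1943. After flipping Y the toolpath is (151.70,74.95) → (153.33,86.71) → (162.71,79.42) → (151.70,74.95), returning to the start.

Shape 3 is a line segment drawn with `<path>`. Its stroke #ff8800 means cut at S802, F894. After flipping Y the toolpath is (106.05,80.44) → (123.42,69.73).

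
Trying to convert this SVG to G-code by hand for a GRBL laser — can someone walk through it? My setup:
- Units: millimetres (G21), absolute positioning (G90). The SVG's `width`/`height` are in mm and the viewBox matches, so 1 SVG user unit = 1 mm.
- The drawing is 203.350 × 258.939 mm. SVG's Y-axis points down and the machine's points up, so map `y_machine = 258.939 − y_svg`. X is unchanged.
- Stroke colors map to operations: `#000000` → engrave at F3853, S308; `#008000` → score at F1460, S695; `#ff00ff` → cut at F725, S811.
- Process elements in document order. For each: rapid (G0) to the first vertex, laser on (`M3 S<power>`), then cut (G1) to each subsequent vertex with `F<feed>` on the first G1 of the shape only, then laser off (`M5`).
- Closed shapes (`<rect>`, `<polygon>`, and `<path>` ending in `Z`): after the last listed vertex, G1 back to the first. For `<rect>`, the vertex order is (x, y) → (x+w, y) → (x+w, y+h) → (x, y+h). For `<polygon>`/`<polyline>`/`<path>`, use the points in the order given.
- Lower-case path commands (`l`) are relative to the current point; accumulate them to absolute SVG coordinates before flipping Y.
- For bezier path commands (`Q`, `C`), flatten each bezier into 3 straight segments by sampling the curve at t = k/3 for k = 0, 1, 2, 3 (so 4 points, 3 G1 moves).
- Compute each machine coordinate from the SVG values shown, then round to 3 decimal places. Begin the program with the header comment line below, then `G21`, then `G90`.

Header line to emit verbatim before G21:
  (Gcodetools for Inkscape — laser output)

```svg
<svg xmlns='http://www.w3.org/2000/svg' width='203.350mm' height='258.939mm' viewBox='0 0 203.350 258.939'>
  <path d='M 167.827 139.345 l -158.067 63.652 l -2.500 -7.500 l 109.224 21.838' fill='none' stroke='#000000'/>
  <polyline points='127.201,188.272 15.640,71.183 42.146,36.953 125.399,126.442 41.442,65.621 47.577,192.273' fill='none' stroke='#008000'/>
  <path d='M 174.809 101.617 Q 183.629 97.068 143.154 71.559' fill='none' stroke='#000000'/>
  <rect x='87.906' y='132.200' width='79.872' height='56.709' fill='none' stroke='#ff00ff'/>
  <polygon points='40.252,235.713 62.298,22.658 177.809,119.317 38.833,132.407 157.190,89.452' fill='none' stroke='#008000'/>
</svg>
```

(Gcodetools for Inkscape — laser output)
G21
G90
G0 X167.827 Y119.594
M3 S308
G1 X9.760 Y55.942 F3853
G1 X7.260 Y63.442
G1 X116.484 Y41.604
M5
G0 X127.201 Y70.667
M3 S695
G1 X15.640 Y187.756 F1460
G1 X42.146 Y221.986
G1 X125.399 Y132.497
G1 X41.442 Y193.318
G1 X47.577 Y66.666
M5
G0 X174.809 Y157.322
M3 S308
G1 X175.212 Y162.684 F3853
G1 X164.660 Y172.703
G1 X143.154 Y187.380
M5
G0 X87.906 Y126.739
M3 S811
G1 X167.778 Y126.739 F725
G1 X167.778 Y70.030
G1 X87.906 Y70.030
G1 X87.906 Y126.739
M5
G0 X40.252 Y23.226
M3 S695
G1 X62.298 Y236.281 F1460
G1 X177.809 Y139.622
G1 X38.833 Y126.532
G1 X157.190 Y169.487
G1 X40.252 Y23.226
M5

Since the viewBox matches the mm dimensions, user units are millimetres directly. The only transform is the Y-flip y_m = 258.939 − y_svg.

Shape 1 is a open polyline drawn with `<path>`. Its stroke #000000 means engrave at S308, F3853. After flipping Y the toolpath is (167.827,119.594) → (9.760,55.942) → (7.260,63.442) → (116.484,41.604).

Shape 2 is a open polyline drawn with `<polyline>`. Its stroke #008000 means score at S695, F1460. After flipping Y the toolpath is (127.201,70.667) → (15.640,187.756) → (42.146,221.986) → (125.399,132.497) → (41.442,193.318) → (47.577,66.666).

Shape 3 is a quadratic bezier drawn with `<path>`. Its stroke #000000 means engrave at S308, F3853. After flipping Y the toolpath is (174.809,157.322) → (175.212,162.684) → (164.660,172.703) → (143.154,187.380).

Shape 4 is a rectangle drawn with `<rect>`. Its stroke #ff00ff means cut at S811, F725. After flipping Y the toolpath is (87.906,126.739) → (167.778,126.739) → (167.778,70.030) → (87.906,70.030) → (87.906,126.739), returning to the start.

Shape 5 is a closed polygon drawn with `<polygon>`. Its stroke #008000 means score at S695, F1460. After flipping Y the toolpath is (40.252,23.226) → (62.298,236.281) → (177.809,139.622) → (38.833,126.532) → (157.190,169.487) → (40.252,23.226), returning to the start.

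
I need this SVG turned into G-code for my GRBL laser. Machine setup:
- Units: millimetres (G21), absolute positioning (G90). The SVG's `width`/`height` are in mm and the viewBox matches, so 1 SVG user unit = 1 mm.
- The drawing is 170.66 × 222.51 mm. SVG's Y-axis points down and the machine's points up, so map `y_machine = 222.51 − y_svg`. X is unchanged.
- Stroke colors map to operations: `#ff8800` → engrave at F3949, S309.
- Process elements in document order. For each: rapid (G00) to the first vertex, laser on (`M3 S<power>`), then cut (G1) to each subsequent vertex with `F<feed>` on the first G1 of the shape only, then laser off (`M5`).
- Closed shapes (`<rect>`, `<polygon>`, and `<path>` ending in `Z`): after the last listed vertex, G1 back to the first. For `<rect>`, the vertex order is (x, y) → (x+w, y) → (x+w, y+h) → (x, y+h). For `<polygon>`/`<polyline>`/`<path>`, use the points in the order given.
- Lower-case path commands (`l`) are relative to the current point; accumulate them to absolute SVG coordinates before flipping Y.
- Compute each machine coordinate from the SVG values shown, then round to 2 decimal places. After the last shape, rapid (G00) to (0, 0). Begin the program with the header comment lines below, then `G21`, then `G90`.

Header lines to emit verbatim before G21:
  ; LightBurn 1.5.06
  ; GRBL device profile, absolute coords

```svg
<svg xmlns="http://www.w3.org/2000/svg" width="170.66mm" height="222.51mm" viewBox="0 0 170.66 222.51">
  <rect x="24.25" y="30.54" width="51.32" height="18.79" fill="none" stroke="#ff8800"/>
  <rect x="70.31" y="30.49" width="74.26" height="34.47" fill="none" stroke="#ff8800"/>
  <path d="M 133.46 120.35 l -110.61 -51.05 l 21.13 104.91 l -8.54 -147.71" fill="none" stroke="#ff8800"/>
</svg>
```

1 u = 1 mm; y_m = 222.51 − y.

[1] `<rect>` rectangle, #ff8800→engrave S309 F3949: (24.25,191.97) → (75.57,191.97) → (75.57,173.18) → (24.25,173.18) → (24.25,191.97) (closed)

[2] `<rect>` rectangle, #ff8800→engrave S309 F3949: (70.31,192.02) → (144.57,192.02) → (144.57,157.55) → (70.31,157.55) → (70.31,192.02) (closed)

[3] `<path>` open polyline, #ff8800→engrave S309 F3949: (133.46,102.16) → (22.85,153.21) → (43.98,48.30) → (35.44,196.01)

; LightBurn 1.5.06
; GRBL device profile, absolute coords
G21
G90
G00 X24.25 Y191.97
M3 S309
G1 X75.57 Y191.97 F3949
G1 X75.57 Y173.18
G1 X24.25 Y173.18
G1 X24.25 Y191.97
M5
G00 X70.31 Y192.02
M3 S309
G1 X144.57 Y192.02 F3949
G1 X144.57 Y157.55
G1 X70.31 Y157.55
G1 X70.31 Y192.02
M5
G00 X133.46 Y102.16
M3 S309
G1 X22.85 Y153.21 F3949
G1 X43.98 Y48.30
G1 X35.44 Y196.01
M5
G00 X0.00 Y0.00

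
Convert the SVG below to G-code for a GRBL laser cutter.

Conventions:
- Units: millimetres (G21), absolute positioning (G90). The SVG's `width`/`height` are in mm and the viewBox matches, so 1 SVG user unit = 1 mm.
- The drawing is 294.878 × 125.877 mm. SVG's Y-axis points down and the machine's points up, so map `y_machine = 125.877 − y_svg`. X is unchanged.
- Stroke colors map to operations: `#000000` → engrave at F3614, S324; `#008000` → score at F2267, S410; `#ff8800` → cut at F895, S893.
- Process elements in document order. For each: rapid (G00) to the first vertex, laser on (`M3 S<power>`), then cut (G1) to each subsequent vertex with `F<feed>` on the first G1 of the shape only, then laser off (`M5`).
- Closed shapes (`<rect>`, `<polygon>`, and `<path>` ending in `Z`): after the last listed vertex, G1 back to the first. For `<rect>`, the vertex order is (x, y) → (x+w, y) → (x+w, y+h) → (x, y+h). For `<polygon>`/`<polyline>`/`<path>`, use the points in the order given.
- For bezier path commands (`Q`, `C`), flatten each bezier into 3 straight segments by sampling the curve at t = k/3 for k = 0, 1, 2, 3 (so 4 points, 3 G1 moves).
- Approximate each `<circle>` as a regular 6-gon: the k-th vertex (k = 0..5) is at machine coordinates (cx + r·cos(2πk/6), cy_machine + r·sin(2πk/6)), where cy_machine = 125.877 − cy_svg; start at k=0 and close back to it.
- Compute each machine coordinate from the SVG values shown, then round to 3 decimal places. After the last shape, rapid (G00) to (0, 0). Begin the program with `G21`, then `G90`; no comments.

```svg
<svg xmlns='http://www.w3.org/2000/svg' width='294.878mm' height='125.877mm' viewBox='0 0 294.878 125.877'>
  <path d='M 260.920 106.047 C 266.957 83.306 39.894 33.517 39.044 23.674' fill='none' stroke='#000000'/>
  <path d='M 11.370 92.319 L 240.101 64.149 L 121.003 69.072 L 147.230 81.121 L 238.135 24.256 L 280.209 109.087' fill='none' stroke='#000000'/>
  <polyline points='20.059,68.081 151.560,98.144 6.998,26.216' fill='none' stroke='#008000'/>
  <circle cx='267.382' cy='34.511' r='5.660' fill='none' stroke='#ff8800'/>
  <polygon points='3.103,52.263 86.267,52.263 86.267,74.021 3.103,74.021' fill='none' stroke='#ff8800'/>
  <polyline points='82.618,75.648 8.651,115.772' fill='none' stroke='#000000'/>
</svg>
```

G21
G90
G00 X260.920 Y19.830
M3 S324
G1 X206.269 Y49.106 F3614
G1 X98.287 Y81.526
G1 X39.044 Y102.203
M5
G00 X11.370 Y33.558
M3 S324
G1 X240.101 Y61.728 F3614
G1 X121.003 Y56.805
G1 X147.230 Y44.756
G1 X238.135 Y101.621
G1 X280.209 Y16.790
M5
G00 X20.059 Y57.796
M3 S410
G1 X151.560 Y27.733 F2267
G1 X6.998 Y99.661
M5
G00 X273.042 Y91.366
M3 S893
G1 X270.212 Y96.268 F895
G1 X264.552 Y96.268
G1 X261.722 Y91.366
G1 X264.552 Y86.464
G1 X270.212 Y86.464
G1 X273.042 Y91.366
M5
G00 X3.103 Y73.614
M3 S893
G1 X86.267 Y73.614 F895
G1 X86.267 Y51.856
G1 X3.103 Y51.856
G1 X3.103 Y73.614
M5
G00 X82.618 Y50.229
M3 S324
G1 X8.651 Y10.105 F3614
M5
G00 X0.000 Y0.000

viewBox `0 0 294.878 125.877` with mm width/height → 1 unit = 1 mm. Flip: y_m = 125.877 − y_svg.

**Shape 1** — `<path>` cubic bezier, stroke `#000000` → engrave (S324, F3614). Control points (SVG): P0=(260.920,106.047), P1=(266.957,83.306), P2=(39.894,33.517), P3=(39.044,23.674); sampled at t=k/3. Machine vertices: (260.920,19.830) → (206.269,49.106) → (98.287,81.526) → (39.044,102.203). Open path.

**Shape 2** — `<path>` open polyline, stroke `#000000` → engrave (S324, F3614). Machine vertices: (11.370,33.558) → (240.101,61.728) → (121.003,56.805) → (147.230,44.756) → (238.135,101.621) → (280.209,16.790). Open path.

**Shape 3** — `<polyline>` open polyline, stroke `#008000` → score (S410, F2267). Machine vertices: (20.059,57.796) → (151.560,27.733) → (6.998,99.661). Open path.

**Shape 4** — `<circle>` circle, stroke `#ff8800` → cut (S893, F895). Machine vertices: (273.042,91.366) → (270.212,96.268) → (264.552,96.268) → (261.722,91.366) → (264.552,86.464) → (270.212,86.464) → (273.042,91.366). Closed: final G1 returns to the first vertex.

**Shape 5** — `<polygon>` rectangle, stroke `#ff8800` → cut (S893, F895). Machine vertices: (3.103,73.614) → (86.267,73.614) → (86.267,51.856) → (3.103,51.856) → (3.103,73.614). Closed: final G1 returns to the first vertex.

**Shape 6** — `<polyline>` line segment, stroke `#000000` → engrave (S324, F3614). Machine vertices: (82.618,50.229) → (8.651,10.105). Open path.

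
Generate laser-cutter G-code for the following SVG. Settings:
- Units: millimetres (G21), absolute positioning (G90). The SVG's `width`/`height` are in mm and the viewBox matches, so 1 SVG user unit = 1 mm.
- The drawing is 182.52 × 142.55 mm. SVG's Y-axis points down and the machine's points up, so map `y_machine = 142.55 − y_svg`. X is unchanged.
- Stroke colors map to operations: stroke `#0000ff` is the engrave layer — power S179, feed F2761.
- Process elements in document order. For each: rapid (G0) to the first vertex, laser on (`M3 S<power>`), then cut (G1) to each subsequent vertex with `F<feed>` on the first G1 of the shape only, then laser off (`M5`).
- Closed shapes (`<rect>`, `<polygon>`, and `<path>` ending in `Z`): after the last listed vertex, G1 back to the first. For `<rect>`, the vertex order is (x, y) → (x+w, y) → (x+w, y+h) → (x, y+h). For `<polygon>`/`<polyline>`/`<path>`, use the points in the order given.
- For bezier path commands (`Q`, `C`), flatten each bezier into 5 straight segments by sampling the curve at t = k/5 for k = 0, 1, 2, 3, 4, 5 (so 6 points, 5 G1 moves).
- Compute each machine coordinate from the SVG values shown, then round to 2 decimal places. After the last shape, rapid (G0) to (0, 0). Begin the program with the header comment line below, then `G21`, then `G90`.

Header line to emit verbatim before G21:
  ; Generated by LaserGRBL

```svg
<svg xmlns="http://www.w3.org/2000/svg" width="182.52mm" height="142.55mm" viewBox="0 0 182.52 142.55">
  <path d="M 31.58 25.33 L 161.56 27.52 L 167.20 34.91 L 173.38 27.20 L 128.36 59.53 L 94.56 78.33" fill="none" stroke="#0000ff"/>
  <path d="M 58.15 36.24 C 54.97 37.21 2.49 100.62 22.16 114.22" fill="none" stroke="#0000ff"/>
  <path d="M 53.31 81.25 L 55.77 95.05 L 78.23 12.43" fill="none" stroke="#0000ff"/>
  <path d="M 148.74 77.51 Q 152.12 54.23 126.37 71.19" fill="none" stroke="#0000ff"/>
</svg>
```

1 u = 1 mm; y_m = 142.55 − y.

[1] `<path>` open polyline, #0000ff→engrave S179 F2761: (31.58,117.22) → (161.56,115.03) → (167.20,107.64) → (173.38,115.35) → (128.36,83.02) → (94.56,64.22)

[2] `<path>` cubic bezier, #0000ff→engrave S179 F2761: (58.15,106.31) → (51.30,99.13) → (38.44,82.36) → (25.42,61.37) → (18.04,41.57) → (22.16,28.33)

[3] `<path>` open polyline, #0000ff→engrave S179 F2761: (53.31,61.30) → (55.77,47.50) → (78.23,130.12)

[4] `<path>` quadratic bezier, #0000ff→engrave S179 F2761: (148.74,65.04) → (148.93,72.74) → (146.78,77.23) → (142.31,78.49) → (135.50,76.53) → (126.37,71.36)

; Generated by LaserGRBL
G21
G90
G0 X31.58 Y117.22
M3 S179
G1 X161.56 Y115.03 F2761
G1 X167.20 Y107.64
G1 X173.38 Y115.35
G1 X128.36 Y83.02
G1 X94.56 Y64.22
M5
G0 X58.15 Y106.31
M3 S179
G1 X51.30 Y99.13 F2761
G1 X38.44 Y82.36
G1 X25.42 Y61.37
G1 X18.04 Y41.57
G1 X22.16 Y28.33
M5
G0 X53.31 Y61.30
M3 S179
G1 X55.77 Y47.50 F2761
G1 X78.23 Y130.12
M5
G0 X148.74 Y65.04
M3 S179
G1 X148.93 Y72.74 F2761
G1 X146.78 Y77.23
G1 X142.31 Y78.49
G1 X135.50 Y76.53
G1 X126.37 Y71.36
M5
G0 X0.00 Y0.00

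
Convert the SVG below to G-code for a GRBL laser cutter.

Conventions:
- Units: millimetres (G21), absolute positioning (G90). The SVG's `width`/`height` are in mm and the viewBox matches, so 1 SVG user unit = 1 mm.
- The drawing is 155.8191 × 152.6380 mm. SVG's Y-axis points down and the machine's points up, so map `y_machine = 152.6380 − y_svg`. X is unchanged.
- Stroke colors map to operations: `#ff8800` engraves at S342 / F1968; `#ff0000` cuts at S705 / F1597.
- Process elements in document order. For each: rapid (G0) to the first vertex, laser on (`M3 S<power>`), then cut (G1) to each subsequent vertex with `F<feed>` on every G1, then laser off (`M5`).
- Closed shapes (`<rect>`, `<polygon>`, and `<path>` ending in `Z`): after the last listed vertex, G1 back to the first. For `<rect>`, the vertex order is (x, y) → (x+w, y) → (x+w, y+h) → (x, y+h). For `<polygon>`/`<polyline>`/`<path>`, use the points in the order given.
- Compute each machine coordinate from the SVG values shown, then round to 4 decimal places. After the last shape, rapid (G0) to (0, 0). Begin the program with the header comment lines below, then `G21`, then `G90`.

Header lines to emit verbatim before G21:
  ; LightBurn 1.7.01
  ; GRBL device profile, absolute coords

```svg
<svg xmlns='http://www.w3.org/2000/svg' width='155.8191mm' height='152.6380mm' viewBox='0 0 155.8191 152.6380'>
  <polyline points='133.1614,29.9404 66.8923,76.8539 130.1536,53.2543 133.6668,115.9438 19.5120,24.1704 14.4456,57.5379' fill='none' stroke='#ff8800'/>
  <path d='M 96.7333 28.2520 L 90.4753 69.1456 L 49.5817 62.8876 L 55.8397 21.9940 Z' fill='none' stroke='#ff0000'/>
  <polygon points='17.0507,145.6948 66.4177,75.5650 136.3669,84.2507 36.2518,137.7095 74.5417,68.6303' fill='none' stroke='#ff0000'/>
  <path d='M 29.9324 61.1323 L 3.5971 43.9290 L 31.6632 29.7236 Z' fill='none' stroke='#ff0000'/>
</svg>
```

Since the viewBox matches the mm dimensions, user units are millimetres directly. The only transform is the Y-flip y_m = 152.6380 − y_svg.

Shape 1 is a open polyline drawn with `<polyline>`. Its stroke #ff8800 means engrave at S342, F1968. After flipping Y the toolpath is (133.1614,122.6976) → (66.8923,75.7841) → (130.1536,99.3837) → (133.6668,36.6942) → (19.5120,128.4676) → (14.4456,95.1001).

Shape 2 is a regular polygon drawn with `<path>`. Its stroke #ff0000 means cut at S705, F1597. After flipping Y the toolpath is (96.7333,124.3860) → (90.4753,83.4924) → (49.5817,89.7504) → (55.8397,130.6440) → (96.7333,124.3860), returning to the start.

Shape 3 is a closed polygon drawn with `<polygon>`. Its stroke #ff0000 means cut at S705, F1597. After flipping Y the toolpath is (17.0507,6.9432) → (66.4177,77.0730) → (136.3669,68.3873) → (36.2518,14.9285) → (74.5417,84.0077) → (17.0507,6.9432), returning to the start.

Shape 4 is a regular polygon drawn with `<path>`. Its stroke #ff0000 means cut at S705, F1597. After flipping Y the toolpath is (29.9324,91.5057) → (3.5971,108.7090) → (31.6632,122.9144) → (29.9324,91.5057), returning to the start.

; LightBurn 1.7.01
; GRBL device profile, absolute coords
G21
G90
G0 X133.1614 Y122.6976
M3 S342
G1 X66.8923 Y75.7841 F1968
G1 X130.1536 Y99.3837 F1968
G1 X133.6668 Y36.6942 F1968
G1 X19.5120 Y128.4676 F1968
G1 X14.4456 Y95.1001 F1968
M5
G0 X96.7333 Y124.3860
M3 S705
G1 X90.4753 Y83.4924 F1597
G1 X49.5817 Y89.7504 F1597
G1 X55.8397 Y130.6440 F1597
G1 X96.7333 Y124.3860 F1597
M5
G0 X17.0507 Y6.9432
M3 S705
G1 X66.4177 Y77.0730 F1597
G1 X136.3669 Y68.3873 F1597
G1 X36.2518 Y14.9285 F1597
G1 X74.5417 Y84.0077 F1597
G1 X17.0507 Y6.9432 F1597
M5
G0 X29.9324 Y91.5057
M3 S705
G1 X3.5971 Y108.7090 F1597
G1 X31.6632 Y122.9144 F1597
G1 X29.9324 Y91.5057 F1597
M5
G0 X0.0000 Y0.0000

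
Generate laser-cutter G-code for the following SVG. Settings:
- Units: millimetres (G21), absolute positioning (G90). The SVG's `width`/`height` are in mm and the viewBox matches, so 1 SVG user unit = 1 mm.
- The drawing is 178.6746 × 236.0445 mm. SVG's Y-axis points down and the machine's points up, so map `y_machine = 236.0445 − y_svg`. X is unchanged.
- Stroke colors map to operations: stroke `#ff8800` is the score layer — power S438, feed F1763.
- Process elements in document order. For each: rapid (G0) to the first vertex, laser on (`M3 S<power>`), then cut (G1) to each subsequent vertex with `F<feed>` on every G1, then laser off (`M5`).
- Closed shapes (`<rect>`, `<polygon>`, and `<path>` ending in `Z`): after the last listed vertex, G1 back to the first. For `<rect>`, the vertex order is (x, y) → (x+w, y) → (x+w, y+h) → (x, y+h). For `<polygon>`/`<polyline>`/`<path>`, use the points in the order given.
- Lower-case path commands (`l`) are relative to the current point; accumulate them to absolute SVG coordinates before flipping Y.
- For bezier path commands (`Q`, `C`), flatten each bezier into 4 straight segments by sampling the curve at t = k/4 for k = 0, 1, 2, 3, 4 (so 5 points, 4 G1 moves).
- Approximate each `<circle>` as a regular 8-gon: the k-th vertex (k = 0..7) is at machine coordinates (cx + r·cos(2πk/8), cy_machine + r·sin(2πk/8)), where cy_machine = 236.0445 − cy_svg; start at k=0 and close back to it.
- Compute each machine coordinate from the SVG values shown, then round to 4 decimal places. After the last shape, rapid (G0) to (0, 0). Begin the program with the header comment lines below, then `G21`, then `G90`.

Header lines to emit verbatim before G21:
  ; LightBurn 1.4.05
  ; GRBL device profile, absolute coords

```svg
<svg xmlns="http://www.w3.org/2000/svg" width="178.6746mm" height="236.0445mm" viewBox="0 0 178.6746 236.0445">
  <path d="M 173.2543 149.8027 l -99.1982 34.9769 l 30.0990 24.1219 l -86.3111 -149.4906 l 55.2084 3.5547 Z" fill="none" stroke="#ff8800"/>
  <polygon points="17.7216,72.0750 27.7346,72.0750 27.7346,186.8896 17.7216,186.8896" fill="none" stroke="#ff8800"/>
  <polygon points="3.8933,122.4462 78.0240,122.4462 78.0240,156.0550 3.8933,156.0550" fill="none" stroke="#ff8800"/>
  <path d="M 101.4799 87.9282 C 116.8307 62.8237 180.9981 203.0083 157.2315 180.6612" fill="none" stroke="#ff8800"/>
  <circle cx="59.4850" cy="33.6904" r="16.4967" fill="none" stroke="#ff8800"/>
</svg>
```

; LightBurn 1.4.05
; GRBL device profile, absolute coords
G21
G90
G0 X173.2543 Y86.2418
M3 S438
G1 X74.0561 Y51.2649 F1763
G1 X104.1551 Y27.1430 F1763
G1 X17.8440 Y176.6336 F1763
G1 X73.0524 Y173.0789 F1763
G1 X173.2543 Y86.2418 F1763
M5
G0 X17.7216 Y163.9695
M3 S438
G1 X27.7346 Y163.9695 F1763
G1 X27.7346 Y49.1549 F1763
G1 X17.7216 Y49.1549 F1763
G1 X17.7216 Y163.9695 F1763
M5
G0 X3.8933 Y113.5983
M3 S438
G1 X78.0240 Y113.5983 F1763
G1 X78.0240 Y79.9895 F1763
G1 X3.8933 Y79.9895 F1763
G1 X3.8933 Y113.5983 F1763
M5
G0 X101.4799 Y148.1163
M3 S438
G1 X120.0094 Y141.0752 F1763
G1 X144.0247 Y102.7838 F1763
G1 X160.7056 Y63.9755 F1763
G1 X157.2315 Y55.3833 F1763
M5
G0 X75.9817 Y202.3541
M3 S438
G1 X71.1499 Y214.0190 F1763
G1 X59.4850 Y218.8508 F1763
G1 X47.8201 Y214.0190 F1763
G1 X42.9883 Y202.3541 F1763
G1 X47.8201 Y190.6892 F1763
G1 X59.4850 Y185.8574 F1763
G1 X71.1499 Y190.6892 F1763
G1 X75.9817 Y202.3541 F1763
M5
G0 X0.0000 Y0.0000

Since the viewBox matches the mm dimensions, user units are millimetres directly. The only transform is the Y-flip y_m = 236.0445 − y_svg.

Shape 1 is a closed polygon drawn with `<path>`. Its stroke #ff8800 means score at S438, F1763. After flipping Y the toolpath is (173.2543,86.2418) → (74.0561,51.2649) → (104.1551,27.1430) → (17.8440,176.6336) → (73.0524,173.0789) → (173.2543,86.2418), returning to the start.

Shape 2 is a rectangle drawn with `<polygon>`. Its stroke #ff8800 means score at S438, F1763. After flipping Y the toolpath is (17.7216,163.9695) → (27.7346,163.9695) → (27.7346,49.1549) → (17.7216,49.1549) → (17.7216,163.9695), returning to the start.

Shape 3 is a rectangle drawn with `<polygon>`. Its stroke #ff8800 means score at S438, F1763. After flipping Y the toolpath is (3.8933,113.5983) → (78.0240,113.5983) → (78.0240,79.9895) → (3.8933,79.9895) → (3.8933,113.5983), returning to the start.

Shape 4 is a cubic bezier drawn with `<path>`. Its stroke #ff8800 means score at S438, F1763. After flipping Y the toolpath is (101.4799,148.1163) → (120.0094,141.0752) → (144.0247,102.7838) → (160.7056,63.9755) → (157.2315,55.3833).

Shape 5 is a circle drawn with `<circle>`. Its stroke #ff8800 means score at S438, F1763. After flipping Y the toolpath is (75.9817,202.3541) → (71.1499,214.0190) → (59.4850,218.8508) → (47.8201,214.0190) → (42.9883,202.3541) → (47.8201,190.6892) → (59.4850,185.8574) → (71.1499,190.6892) → (75.9817,202.3541), returning to the start.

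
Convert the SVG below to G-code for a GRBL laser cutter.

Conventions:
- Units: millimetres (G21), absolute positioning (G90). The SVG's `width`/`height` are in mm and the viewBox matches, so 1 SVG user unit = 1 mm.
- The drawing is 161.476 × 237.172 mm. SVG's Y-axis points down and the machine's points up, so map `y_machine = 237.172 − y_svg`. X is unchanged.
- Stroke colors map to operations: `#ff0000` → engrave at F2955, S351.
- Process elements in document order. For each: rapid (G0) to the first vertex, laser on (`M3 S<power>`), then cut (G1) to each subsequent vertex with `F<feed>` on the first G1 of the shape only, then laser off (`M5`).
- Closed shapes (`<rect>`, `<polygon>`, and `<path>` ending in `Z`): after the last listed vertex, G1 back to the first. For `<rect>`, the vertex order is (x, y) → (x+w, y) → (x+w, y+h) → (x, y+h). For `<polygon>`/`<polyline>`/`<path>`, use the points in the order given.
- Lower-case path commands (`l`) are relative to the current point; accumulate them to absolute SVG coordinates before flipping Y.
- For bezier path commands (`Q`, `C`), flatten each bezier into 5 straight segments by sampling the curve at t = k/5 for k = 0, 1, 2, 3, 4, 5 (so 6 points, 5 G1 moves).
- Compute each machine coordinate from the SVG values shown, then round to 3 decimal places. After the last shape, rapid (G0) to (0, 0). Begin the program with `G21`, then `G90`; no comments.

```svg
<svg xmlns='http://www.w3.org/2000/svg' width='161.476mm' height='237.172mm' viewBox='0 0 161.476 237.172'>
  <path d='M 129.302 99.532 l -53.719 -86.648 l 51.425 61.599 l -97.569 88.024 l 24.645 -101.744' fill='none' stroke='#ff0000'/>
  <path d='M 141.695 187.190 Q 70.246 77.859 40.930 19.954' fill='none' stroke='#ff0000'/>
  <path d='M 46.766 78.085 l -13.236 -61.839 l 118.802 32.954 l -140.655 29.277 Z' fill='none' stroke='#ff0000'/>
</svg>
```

1 u = 1 mm; y_m = 237.172 − y.

[1] `<path>` open polyline, #ff0000→engrave S351 F2955: (129.302,137.640) → (75.583,224.288) → (127.008,162.689) → (29.439,74.665) → (54.084,176.409)

[2] `<path>` quadratic bezier, #ff0000→engrave S351 F2955: (141.695,49.982) → (114.801,91.657) → (91.277,129.219) → (71.124,162.666) → (54.342,191.999) → (40.930,217.218)

[3] `<path>` closed polygon, #ff0000→engrave S351 F2955: (46.766,159.087) → (33.530,220.926) → (152.332,187.972) → (11.677,158.695) → (46.766,159.087) (closed)

G21
G90
G0 X129.302 Y137.640
M3 S351
G1 X75.583 Y224.288 F2955
G1 X127.008 Y162.689
G1 X29.439 Y74.665
G1 X54.084 Y176.409
M5
G0 X141.695 Y49.982
M3 S351
G1 X114.801 Y91.657 F2955
G1 X91.277 Y129.219
G1 X71.124 Y162.666
G1 X54.342 Y191.999
G1 X40.930 Y217.218
M5
G0 X46.766 Y159.087
M3 S351
G1 X33.530 Y220.926 F2955
G1 X152.332 Y187.972
G1 X11.677 Y158.695
G1 X46.766 Y159.087
M5
G0 X0.000 Y0.000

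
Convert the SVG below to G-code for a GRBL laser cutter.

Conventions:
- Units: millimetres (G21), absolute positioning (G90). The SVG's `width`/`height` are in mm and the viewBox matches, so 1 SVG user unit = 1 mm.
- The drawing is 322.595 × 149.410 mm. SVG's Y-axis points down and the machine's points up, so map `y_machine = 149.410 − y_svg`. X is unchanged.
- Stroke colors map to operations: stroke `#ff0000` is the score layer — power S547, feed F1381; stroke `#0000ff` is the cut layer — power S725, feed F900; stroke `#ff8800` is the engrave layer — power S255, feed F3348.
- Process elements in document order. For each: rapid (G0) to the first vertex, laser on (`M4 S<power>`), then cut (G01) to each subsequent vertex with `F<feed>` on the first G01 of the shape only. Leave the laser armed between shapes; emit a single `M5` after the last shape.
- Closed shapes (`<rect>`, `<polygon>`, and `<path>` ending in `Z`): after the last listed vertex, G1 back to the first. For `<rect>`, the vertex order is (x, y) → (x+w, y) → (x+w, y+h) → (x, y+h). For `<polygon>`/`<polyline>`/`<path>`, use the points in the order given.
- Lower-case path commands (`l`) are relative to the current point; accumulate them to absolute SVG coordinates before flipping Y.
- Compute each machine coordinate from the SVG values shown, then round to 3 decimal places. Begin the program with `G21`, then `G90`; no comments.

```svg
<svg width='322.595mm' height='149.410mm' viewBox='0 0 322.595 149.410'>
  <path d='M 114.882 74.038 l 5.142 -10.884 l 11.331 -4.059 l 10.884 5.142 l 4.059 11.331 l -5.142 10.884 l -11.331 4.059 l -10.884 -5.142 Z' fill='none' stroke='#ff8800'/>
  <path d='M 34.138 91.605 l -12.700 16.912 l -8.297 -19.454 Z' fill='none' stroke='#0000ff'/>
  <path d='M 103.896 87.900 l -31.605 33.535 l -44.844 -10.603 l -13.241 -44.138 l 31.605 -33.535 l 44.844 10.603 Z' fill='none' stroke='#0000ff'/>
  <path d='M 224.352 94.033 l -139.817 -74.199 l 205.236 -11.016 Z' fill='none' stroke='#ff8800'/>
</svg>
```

1 u = 1 mm; y_m = 149.410 − y.

[1] `<path>` regular polygon, #ff8800→engrave S255 F3348: (114.882,75.372) → (120.024,86.256) → (131.355,90.315) → (142.239,85.173) → (146.298,73.842) → (141.156,62.958) → (129.825,58.899) → (118.941,64.041) → (114.882,75.372) (closed)

[2] `<path>` regular polygon, #0000ff→cut S725 F900: (34.138,57.805) → (21.438,40.893) → (13.141,60.347) → (34.138,57.805) (closed)

[3] `<path>` regular polygon, #0000ff→cut S725 F900: (103.896,61.510) → (72.291,27.975) → (27.447,38.578) → (14.206,82.716) → (45.811,116.251) → (90.655,105.648) → (103.896,61.510) (closed)

[4] `<path>` closed polygon, #ff8800→engrave S255 F3348: (224.352,55.377) → (84.535,129.576) → (289.771,140.592) → (224.352,55.377) (closed)

G21
G90
G0 X114.882 Y75.372
M4 S255
G01 X120.024 Y86.256 F3348
G01 X131.355 Y90.315
G01 X142.239 Y85.173
G01 X146.298 Y73.842
G01 X141.156 Y62.958
G01 X129.825 Y58.899
G01 X118.941 Y64.041
G01 X114.882 Y75.372
G0 X34.138 Y57.805
M4 S725
G01 X21.438 Y40.893 F900
G01 X13.141 Y60.347
G01 X34.138 Y57.805
G0 X103.896 Y61.510
M4 S725
G01 X72.291 Y27.975 F900
G01 X27.447 Y38.578
G01 X14.206 Y82.716
G01 X45.811 Y116.251
G01 X90.655 Y105.648
G01 X103.896 Y61.510
G0 X224.352 Y55.377
M4 S255
G01 X84.535 Y129.576 F3348
G01 X289.771 Y140.592
G01 X224.352 Y55.377
M5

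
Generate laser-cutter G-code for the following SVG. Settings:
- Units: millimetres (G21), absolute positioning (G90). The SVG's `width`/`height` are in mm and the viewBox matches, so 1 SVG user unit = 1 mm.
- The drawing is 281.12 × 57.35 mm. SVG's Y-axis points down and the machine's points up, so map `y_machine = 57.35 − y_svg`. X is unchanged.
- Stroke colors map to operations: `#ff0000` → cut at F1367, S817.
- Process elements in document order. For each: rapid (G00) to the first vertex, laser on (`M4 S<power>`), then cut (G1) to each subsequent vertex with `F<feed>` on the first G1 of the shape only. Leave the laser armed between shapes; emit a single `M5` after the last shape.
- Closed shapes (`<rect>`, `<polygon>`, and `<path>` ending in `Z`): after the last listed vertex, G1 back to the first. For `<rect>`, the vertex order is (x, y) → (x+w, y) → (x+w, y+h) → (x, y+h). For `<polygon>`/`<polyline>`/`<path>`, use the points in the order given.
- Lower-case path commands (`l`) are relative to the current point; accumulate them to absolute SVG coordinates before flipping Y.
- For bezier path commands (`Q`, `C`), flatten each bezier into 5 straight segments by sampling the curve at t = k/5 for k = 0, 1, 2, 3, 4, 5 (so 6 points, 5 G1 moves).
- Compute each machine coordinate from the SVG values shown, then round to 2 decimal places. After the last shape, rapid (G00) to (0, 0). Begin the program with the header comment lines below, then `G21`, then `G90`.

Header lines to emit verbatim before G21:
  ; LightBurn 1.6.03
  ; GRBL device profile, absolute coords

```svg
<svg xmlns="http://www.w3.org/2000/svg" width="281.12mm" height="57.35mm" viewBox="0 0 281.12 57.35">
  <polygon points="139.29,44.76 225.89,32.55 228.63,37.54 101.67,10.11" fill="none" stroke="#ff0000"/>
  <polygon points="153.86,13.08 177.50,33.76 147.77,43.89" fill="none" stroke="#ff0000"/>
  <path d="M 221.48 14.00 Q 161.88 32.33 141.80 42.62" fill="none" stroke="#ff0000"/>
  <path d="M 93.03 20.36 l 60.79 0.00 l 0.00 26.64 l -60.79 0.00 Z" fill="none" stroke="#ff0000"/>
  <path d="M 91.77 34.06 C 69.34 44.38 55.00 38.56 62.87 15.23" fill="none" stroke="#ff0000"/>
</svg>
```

; LightBurn 1.6.03
; GRBL device profile, absolute coords
G21
G90
G00 X139.29 Y12.59
M4 S817
G1 X225.89 Y24.80 F1367
G1 X228.63 Y19.81
G1 X101.67 Y47.24
G1 X139.29 Y12.59
G00 X153.86 Y44.27
M4 S817
G1 X177.50 Y23.59 F1367
G1 X147.77 Y13.46
G1 X153.86 Y44.27
G00 X221.48 Y43.35
M4 S817
G1 X199.22 Y36.34 F1367
G1 X180.12 Y29.97
G1 X164.19 Y24.25
G1 X151.41 Y19.17
G1 X141.80 Y14.73
G00 X93.03 Y36.99
M4 S817
G1 X153.82 Y36.99 F1367
G1 X153.82 Y10.35
G1 X93.03 Y10.35
G1 X93.03 Y36.99
G00 X91.77 Y23.29
M4 S817
G1 X79.40 Y19.05 F1367
G1 X69.64 Y18.74
G1 X63.18 Y22.44
G1 X60.70 Y30.21
G1 X62.87 Y42.12
M5
G00 X0.00 Y0.00

1 u = 1 mm; y_m = 57.35 − y.

[1] `<polygon>` closed polygon, #ff0000→cut S817 F1367: (139.29,12.59) → (225.89,24.80) → (228.63,19.81) → (101.67,47.24) → (139.29,12.59) (closed)

[2] `<polygon>` regular polygon, #ff0000→cut S817 F1367: (153.86,44.27) → (177.50,23.59) → (147.77,13.46) → (153.86,44.27) (closed)

[3] `<path>` quadratic bezier, #ff0000→cut S817 F1367: (221.48,43.35) → (199.22,36.34) → (180.12,29.97) → (164.19,24.25) → (151.41,19.17) → (141.80,14.73)

[4] `<path>` rectangle, #ff0000→cut S817 F1367: (93.03,36.99) → (153.82,36.99) → (153.82,10.35) → (93.03,10.35) → (93.03,36.99) (closed)

[5] `<path>` cubic bezier, #ff0000→cut S817 F1367: (91.77,23.29) → (79.40,19.05) → (69.64,18.74) → (63.18,22.44) → (60.70,30.21) → (62.87,42.12)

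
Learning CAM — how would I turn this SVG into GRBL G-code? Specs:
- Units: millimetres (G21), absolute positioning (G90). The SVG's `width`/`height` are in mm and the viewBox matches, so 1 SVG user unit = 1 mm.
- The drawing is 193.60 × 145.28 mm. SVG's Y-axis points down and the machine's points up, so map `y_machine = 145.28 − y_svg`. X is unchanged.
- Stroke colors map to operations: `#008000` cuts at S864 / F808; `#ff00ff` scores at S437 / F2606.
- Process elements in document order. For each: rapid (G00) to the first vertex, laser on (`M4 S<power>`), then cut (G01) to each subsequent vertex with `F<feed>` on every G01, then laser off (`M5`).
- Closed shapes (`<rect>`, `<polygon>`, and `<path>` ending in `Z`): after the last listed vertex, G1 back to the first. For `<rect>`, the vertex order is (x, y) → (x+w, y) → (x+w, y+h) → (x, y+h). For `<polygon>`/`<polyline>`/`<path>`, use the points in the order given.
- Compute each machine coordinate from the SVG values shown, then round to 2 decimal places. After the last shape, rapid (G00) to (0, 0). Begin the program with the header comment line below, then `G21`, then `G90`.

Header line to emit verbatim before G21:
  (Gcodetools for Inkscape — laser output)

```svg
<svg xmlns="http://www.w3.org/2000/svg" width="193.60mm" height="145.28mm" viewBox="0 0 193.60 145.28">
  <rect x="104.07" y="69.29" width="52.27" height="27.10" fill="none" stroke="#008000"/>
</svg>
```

(Gcodetools for Inkscape — laser output)
G21
G90
G00 X104.07 Y75.99
M4 S864
G01 X156.34 Y75.99 F808
G01 X156.34 Y48.89 F808
G01 X104.07 Y48.89 F808
G01 X104.07 Y75.99 F808
M5
G00 X0.00 Y0.00

viewBox `0 0 193.60 145.28` with mm width/height → 1 unit = 1 mm. Flip: y_m = 145.28 − y_svg.

**Shape 1** — `<rect>` rectangle, stroke `#008000` → cut (S864, F808). Machine vertices: (104.07,75.99) → (156.34,75.99) → (156.34,48.89) → (104.07,48.89) → (104.07,75.99). Closed: final G1 returns to the first vertex.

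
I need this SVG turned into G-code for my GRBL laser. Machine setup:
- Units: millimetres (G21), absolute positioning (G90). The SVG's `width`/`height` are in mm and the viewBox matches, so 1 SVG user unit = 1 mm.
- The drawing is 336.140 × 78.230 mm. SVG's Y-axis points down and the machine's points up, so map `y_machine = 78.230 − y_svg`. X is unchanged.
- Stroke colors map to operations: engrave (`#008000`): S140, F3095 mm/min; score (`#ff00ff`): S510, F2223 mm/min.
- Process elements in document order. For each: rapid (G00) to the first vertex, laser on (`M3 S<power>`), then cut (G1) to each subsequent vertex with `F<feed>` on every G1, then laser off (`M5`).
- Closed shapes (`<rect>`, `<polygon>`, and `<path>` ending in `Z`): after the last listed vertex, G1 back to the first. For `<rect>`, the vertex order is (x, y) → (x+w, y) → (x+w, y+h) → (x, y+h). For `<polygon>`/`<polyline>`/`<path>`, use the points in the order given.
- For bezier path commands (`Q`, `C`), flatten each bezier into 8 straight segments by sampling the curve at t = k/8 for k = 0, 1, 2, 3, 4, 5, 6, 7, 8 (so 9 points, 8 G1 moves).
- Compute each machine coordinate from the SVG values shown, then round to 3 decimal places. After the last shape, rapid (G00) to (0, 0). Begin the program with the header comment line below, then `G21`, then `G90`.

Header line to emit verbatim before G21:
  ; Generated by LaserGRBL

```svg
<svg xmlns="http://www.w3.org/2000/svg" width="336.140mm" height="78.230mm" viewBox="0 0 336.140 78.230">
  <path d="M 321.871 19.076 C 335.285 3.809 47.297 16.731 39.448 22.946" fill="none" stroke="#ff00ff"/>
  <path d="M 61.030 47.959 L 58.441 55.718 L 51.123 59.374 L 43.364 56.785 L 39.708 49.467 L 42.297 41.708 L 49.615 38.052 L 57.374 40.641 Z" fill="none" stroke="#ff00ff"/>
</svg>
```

; Generated by LaserGRBL
G21
G90
G00 X321.871 Y59.154
M3 S510
G1 X313.909 Y63.626 F2223
G1 X284.505 Y65.864 F2223
G1 X240.475 Y66.277 F2223
G1 X188.633 Y65.275 F2223
G1 X135.795 Y63.265 F2223
G1 X88.774 Y60.658 F2223
G1 X54.387 Y57.861 F2223
G1 X39.448 Y55.284 F2223
M5
G00 X61.030 Y30.271
M3 S510
G1 X58.441 Y22.512 F2223
G1 X51.123 Y18.856 F2223
G1 X43.364 Y21.445 F2223
G1 X39.708 Y28.763 F2223
G1 X42.297 Y36.522 F2223
G1 X49.615 Y40.178 F2223
G1 X57.374 Y37.589 F2223
G1 X61.030 Y30.271 F2223
M5
G00 X0.000 Y0.000

Since the viewBox matches the mm dimensions, user units are millimetres directly. The only transform is the Y-flip y_m = 78.230 − y_svg.

Shape 1 is a cubic bezier drawn with `<path>`. Its stroke #ff00ff means score at S510, F2223. After flipping Y the toolpath is (321.871,59.154) → (313.909,63.626) → (284.505,65.864) → (240.475,66.277) → (188.633,65.275) → (135.795,63.265) → (88.774,60.658) → (54.387,57.861) → (39.448,55.284).

Shape 2 is a regular polygon drawn with `<path>`. Its stroke #ff00ff means score at S510, F2223. After flipping Y the toolpath is (61.030,30.271) → (58.441,22.512) → (51.123,18.856) → (43.364,21.445) → (39.708,28.763) → (42.297,36.522) → (49.615,40.178) → (57.374,37.589) → (61.030,30.271), returning to the start.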